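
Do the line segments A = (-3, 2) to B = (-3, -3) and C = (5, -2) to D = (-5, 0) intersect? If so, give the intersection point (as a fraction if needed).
Yes; intersection at (-3, -2/5) (t = 12/25 on AB, s = 4/5 on CD)

Parametrize AB as A + t(B − A) = (-3 + 0 t, 2 + -5 t) and CD as C + s(D − C) = (5 + -10 s, -2 + 2 s). Solve the linear system for (t, s). Determinant = 50 ≠ 0, so a unique intersection of the containing lines exists. Solution: t = 12/25, s = 4/5 — both in [0, 1], so the segments cross. Intersection point: (-3, -2/5).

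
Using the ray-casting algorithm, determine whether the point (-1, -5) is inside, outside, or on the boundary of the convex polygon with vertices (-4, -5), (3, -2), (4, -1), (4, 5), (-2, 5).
The point (-1, -5) lies strictly outside the polygon

Cast a horizontal ray to the right from the query point and count how many polygon edges it crosses (each edge strictly once or zero times, handled with the usual half-open convention). 
Parity of crossings → even ⇒ outside.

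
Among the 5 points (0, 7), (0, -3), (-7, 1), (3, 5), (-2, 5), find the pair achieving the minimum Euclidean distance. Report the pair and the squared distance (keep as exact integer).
Pair = ((0, 7), (-2, 5)); squared distance = 8

Compute all C(5, 2) = 10 pairwise squared distances (x_i − x_j)² + (y_i − y_j)². The minimum is 8, attained by the pair ((0, 7), (-2, 5)).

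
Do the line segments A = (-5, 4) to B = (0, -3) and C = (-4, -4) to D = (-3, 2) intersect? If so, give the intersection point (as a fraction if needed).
Yes; intersection at (-115/37, 50/37) (t = 14/37 on AB, s = 33/37 on CD)

Parametrize AB as A + t(B − A) = (-5 + 5 t, 4 + -7 t) and CD as C + s(D − C) = (-4 + 1 s, -4 + 6 s). Solve the linear system for (t, s). Determinant = -37 ≠ 0, so a unique intersection of the containing lines exists. Solution: t = 14/37, s = 33/37 — both in [0, 1], so the segments cross. Intersection point: (-115/37, 50/37).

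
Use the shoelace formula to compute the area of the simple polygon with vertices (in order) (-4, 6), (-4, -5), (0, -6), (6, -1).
Area = 68

Shoelace formula: Area = (1/2) |Σ_i (x_i · y_{i+1} − x_{i+1} · y_i)| (indices mod n). Compute each cross term:
  (-4)(-5) − (-4)(6) = 44
  (-4)(-6) − (0)(-5) = 24
  (0)(-1) − (6)(-6) = 36
  (6)(6) − (-4)(-1) = 32
Sum = 136, so (signed) Area = 136/2 = 68, |Area| = 68.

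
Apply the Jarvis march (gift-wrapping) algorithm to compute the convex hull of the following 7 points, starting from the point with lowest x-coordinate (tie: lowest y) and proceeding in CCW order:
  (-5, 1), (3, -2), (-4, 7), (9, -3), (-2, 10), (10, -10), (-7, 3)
Hull (CCW) = [(-7, 3), (-5, 1), (10, -10), (9, -3), (-2, 10)]

Jarvis march: at each step, from the current hull vertex p, select the next vertex q as the point such that every other point lies strictly to the left of (or on) the directed line p → q. (Equivalently: for every other point r, the cross product (q − p) × (r − p) ≥ 0.)
Starting point (lowest x, tie lowest y): (-7, 3). Wrap until returning to start. Resulting hull: (-7, 3), (-5, 1), (10, -10), (9, -3), (-2, 10).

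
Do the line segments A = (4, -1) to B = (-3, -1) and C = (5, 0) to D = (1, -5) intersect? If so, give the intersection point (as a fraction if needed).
No (intersection of containing lines falls outside at least one segment)

Parametrize and solve: t = -1/35, s = 1/5. At least one of these is outside [0, 1], so the segments do not intersect.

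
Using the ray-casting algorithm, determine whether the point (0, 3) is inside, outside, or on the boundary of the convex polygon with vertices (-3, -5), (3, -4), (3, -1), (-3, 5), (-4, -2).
The point (0, 3) lies strictly outside the polygon

Cast a horizontal ray to the right from the query point and count how many polygon edges it crosses (each edge strictly once or zero times, handled with the usual half-open convention). 
Parity of crossings → even ⇒ outside.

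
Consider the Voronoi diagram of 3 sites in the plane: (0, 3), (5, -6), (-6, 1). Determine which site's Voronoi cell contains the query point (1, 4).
Nearest site = (0, 3)

The Voronoi cell of site s contains exactly those query points closer to s than to any other site. Compute squared distances from q = (1, 4) to each site:
  (0 − 1)² + (3 − 4)² = 2
  (-6 − 1)² + (1 − 4)² = 58
  (5 − 1)² + (-6 − 4)² = 116
Minimum is attained by (0, 3), so q lies in its Voronoi cell.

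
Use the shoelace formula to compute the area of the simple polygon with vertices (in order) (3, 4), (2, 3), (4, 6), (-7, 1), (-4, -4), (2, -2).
Area = 109/2

Shoelace formula: Area = (1/2) |Σ_i (x_i · y_{i+1} − x_{i+1} · y_i)| (indices mod n). Compute each cross term:
  (3)(3) − (2)(4) = 1
  (2)(6) − (4)(3) = 0
  (4)(1) − (-7)(6) = 46
  (-7)(-4) − (-4)(1) = 32
  (-4)(-2) − (2)(-4) = 16
  (2)(4) − (3)(-2) = 14
Sum = 109, so (signed) Area = 109/2 = 109/2, |Area| = 109/2.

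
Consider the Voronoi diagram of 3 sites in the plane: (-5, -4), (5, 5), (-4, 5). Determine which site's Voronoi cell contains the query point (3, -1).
Nearest site = (5, 5)

The Voronoi cell of site s contains exactly those query points closer to s than to any other site. Compute squared distances from q = (3, -1) to each site:
  (5 − 3)² + (5 − -1)² = 40
  (-5 − 3)² + (-4 − -1)² = 73
  (-4 − 3)² + (5 − -1)² = 85
Minimum is attained by (5, 5), so q lies in its Voronoi cell.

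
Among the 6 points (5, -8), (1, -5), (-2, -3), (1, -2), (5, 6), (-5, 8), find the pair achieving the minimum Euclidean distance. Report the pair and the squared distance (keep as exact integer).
Pair = ((1, -5), (1, -2)); squared distance = 9

Compute all C(6, 2) = 15 pairwise squared distances (x_i − x_j)² + (y_i − y_j)². The minimum is 9, attained by the pair ((1, -5), (1, -2)).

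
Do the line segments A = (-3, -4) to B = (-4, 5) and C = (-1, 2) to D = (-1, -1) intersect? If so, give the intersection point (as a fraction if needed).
No (intersection of containing lines falls outside at least one segment)

Parametrize and solve: t = -2, s = 8. At least one of these is outside [0, 1], so the segments do not intersect.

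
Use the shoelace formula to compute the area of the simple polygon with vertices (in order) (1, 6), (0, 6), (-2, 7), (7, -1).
Area = 7

Shoelace formula: Area = (1/2) |Σ_i (x_i · y_{i+1} − x_{i+1} · y_i)| (indices mod n). Compute each cross term:
  (1)(6) − (0)(6) = 6
  (0)(7) − (-2)(6) = 12
  (-2)(-1) − (7)(7) = -47
  (7)(6) − (1)(-1) = 43
Sum = 14, so (signed) Area = 14/2 = 7, |Area| = 7.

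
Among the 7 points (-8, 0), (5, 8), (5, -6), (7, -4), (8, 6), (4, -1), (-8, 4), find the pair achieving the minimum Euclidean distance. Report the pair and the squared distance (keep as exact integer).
Pair = ((5, -6), (7, -4)); squared distance = 8

Compute all C(7, 2) = 21 pairwise squared distances (x_i − x_j)² + (y_i − y_j)². The minimum is 8, attained by the pair ((5, -6), (7, -4)).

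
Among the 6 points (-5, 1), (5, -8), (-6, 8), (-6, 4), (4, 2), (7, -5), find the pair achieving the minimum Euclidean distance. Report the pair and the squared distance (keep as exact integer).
Pair = ((-5, 1), (-6, 4)); squared distance = 10

Compute all C(6, 2) = 15 pairwise squared distances (x_i − x_j)² + (y_i − y_j)². The minimum is 10, attained by the pair ((-5, 1), (-6, 4)).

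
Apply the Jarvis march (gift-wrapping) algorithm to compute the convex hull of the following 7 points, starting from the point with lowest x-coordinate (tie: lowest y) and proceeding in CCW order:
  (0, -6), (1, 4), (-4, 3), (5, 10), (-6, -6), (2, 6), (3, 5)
Hull (CCW) = [(-6, -6), (0, -6), (5, 10), (-4, 3)]

Jarvis march: at each step, from the current hull vertex p, select the next vertex q as the point such that every other point lies strictly to the left of (or on) the directed line p → q. (Equivalently: for every other point r, the cross product (q − p) × (r − p) ≥ 0.)
Starting point (lowest x, tie lowest y): (-6, -6). Wrap until returning to start. Resulting hull: (-6, -6), (0, -6), (5, 10), (-4, 3).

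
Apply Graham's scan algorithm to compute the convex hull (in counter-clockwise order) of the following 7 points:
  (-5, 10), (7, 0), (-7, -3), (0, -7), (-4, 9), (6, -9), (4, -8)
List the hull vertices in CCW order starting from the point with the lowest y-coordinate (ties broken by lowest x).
Hull (CCW) = [(6, -9), (7, 0), (-5, 10), (-7, -3), (0, -7)]

Graham scan procedure:
  1. Find the pivot p₀ = point with lowest y (tie → lowest x): (6, -9).
  2. Sort the remaining points by polar angle around p₀.
  3. Walk through sorted points, maintaining a stack; pop the top while the last three entries make a non-left turn (cross product ≤ 0).
  4. Final stack is the convex hull in CCW order: (6, -9), (7, 0), (-5, 10), (-7, -3), (0, -7).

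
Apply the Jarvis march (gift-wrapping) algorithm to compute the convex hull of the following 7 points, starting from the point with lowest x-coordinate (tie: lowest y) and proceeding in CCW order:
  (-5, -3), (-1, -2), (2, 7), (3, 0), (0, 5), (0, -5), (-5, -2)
Hull (CCW) = [(-5, -3), (0, -5), (3, 0), (2, 7), (0, 5), (-5, -2)]

Jarvis march: at each step, from the current hull vertex p, select the next vertex q as the point such that every other point lies strictly to the left of (or on) the directed line p → q. (Equivalently: for every other point r, the cross product (q − p) × (r − p) ≥ 0.)
Starting point (lowest x, tie lowest y): (-5, -3). Wrap until returning to start. Resulting hull: (-5, -3), (0, -5), (3, 0), (2, 7), (0, 5), (-5, -2).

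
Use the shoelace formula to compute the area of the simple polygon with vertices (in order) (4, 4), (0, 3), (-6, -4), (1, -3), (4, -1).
Area = 83/2

Shoelace formula: Area = (1/2) |Σ_i (x_i · y_{i+1} − x_{i+1} · y_i)| (indices mod n). Compute each cross term:
  (4)(3) − (0)(4) = 12
  (0)(-4) − (-6)(3) = 18
  (-6)(-3) − (1)(-4) = 22
  (1)(-1) − (4)(-3) = 11
  (4)(4) − (4)(-1) = 20
Sum = 83, so (signed) Area = 83/2 = 83/2, |Area| = 83/2.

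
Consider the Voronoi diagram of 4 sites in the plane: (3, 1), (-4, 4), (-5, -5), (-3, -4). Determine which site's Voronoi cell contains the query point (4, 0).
Nearest site = (3, 1)

The Voronoi cell of site s contains exactly those query points closer to s than to any other site. Compute squared distances from q = (4, 0) to each site:
  (3 − 4)² + (1 − 0)² = 2
  (-3 − 4)² + (-4 − 0)² = 65
  (-4 − 4)² + (4 − 0)² = 80
  (-5 − 4)² + (-5 − 0)² = 106
Minimum is attained by (3, 1), so q lies in its Voronoi cell.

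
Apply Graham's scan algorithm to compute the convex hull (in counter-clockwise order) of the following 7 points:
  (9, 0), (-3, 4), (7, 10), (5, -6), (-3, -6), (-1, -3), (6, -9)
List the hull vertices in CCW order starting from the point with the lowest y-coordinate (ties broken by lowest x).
Hull (CCW) = [(6, -9), (9, 0), (7, 10), (-3, 4), (-3, -6)]

Graham scan procedure:
  1. Find the pivot p₀ = point with lowest y (tie → lowest x): (6, -9).
  2. Sort the remaining points by polar angle around p₀.
  3. Walk through sorted points, maintaining a stack; pop the top while the last three entries make a non-left turn (cross product ≤ 0).
  4. Final stack is the convex hull in CCW order: (6, -9), (9, 0), (7, 10), (-3, 4), (-3, -6).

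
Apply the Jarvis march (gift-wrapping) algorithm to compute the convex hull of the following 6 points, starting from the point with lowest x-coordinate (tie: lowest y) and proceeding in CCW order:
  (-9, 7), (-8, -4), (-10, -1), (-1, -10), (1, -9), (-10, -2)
Hull (CCW) = [(-10, -2), (-8, -4), (-1, -10), (1, -9), (-9, 7), (-10, -1)]

Jarvis march: at each step, from the current hull vertex p, select the next vertex q as the point such that every other point lies strictly to the left of (or on) the directed line p → q. (Equivalently: for every other point r, the cross product (q − p) × (r − p) ≥ 0.)
Starting point (lowest x, tie lowest y): (-10, -2). Wrap until returning to start. Resulting hull: (-10, -2), (-8, -4), (-1, -10), (1, -9), (-9, 7), (-10, -1).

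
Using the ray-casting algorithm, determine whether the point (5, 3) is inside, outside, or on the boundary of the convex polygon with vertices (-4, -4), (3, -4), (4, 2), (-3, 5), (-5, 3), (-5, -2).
The point (5, 3) lies strictly outside the polygon

Cast a horizontal ray to the right from the query point and count how many polygon edges it crosses (each edge strictly once or zero times, handled with the usual half-open convention). 
Parity of crossings → even ⇒ outside.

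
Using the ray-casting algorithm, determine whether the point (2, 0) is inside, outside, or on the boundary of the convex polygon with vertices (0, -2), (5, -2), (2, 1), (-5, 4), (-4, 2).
The point (2, 0) lies strictly inside the polygon

Cast a horizontal ray to the right from the query point and count how many polygon edges it crosses (each edge strictly once or zero times, handled with the usual half-open convention). 
Parity of crossings → odd ⇒ inside.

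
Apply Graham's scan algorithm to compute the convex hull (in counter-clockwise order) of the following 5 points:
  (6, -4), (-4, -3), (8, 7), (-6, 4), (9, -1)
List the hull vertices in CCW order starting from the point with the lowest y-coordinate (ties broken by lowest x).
Hull (CCW) = [(6, -4), (9, -1), (8, 7), (-6, 4), (-4, -3)]

Graham scan procedure:
  1. Find the pivot p₀ = point with lowest y (tie → lowest x): (6, -4).
  2. Sort the remaining points by polar angle around p₀.
  3. Walk through sorted points, maintaining a stack; pop the top while the last three entries make a non-left turn (cross product ≤ 0).
  4. Final stack is the convex hull in CCW order: (6, -4), (9, -1), (8, 7), (-6, 4), (-4, -3).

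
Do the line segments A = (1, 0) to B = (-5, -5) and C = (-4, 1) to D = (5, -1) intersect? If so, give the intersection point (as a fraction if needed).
Yes; intersection at (17/19, -5/57) (t = 1/57 on AB, s = 31/57 on CD)

Parametrize AB as A + t(B − A) = (1 + -6 t, 0 + -5 t) and CD as C + s(D − C) = (-4 + 9 s, 1 + -2 s). Solve the linear system for (t, s). Determinant = -57 ≠ 0, so a unique intersection of the containing lines exists. Solution: t = 1/57, s = 31/57 — both in [0, 1], so the segments cross. Intersection point: (17/19, -5/57).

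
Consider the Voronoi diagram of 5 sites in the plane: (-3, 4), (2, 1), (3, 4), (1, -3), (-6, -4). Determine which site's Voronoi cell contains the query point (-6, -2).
Nearest site = (-6, -4)

The Voronoi cell of site s contains exactly those query points closer to s than to any other site. Compute squared distances from q = (-6, -2) to each site:
  (-6 − -6)² + (-4 − -2)² = 4
  (-3 − -6)² + (4 − -2)² = 45
  (1 − -6)² + (-3 − -2)² = 50
  (2 − -6)² + (1 − -2)² = 73
  (3 − -6)² + (4 − -2)² = 117
Minimum is attained by (-6, -4), so q lies in its Voronoi cell.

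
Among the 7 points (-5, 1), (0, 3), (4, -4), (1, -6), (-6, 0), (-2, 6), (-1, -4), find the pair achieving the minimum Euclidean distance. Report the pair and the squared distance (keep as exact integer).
Pair = ((-5, 1), (-6, 0)); squared distance = 2

Compute all C(7, 2) = 21 pairwise squared distances (x_i − x_j)² + (y_i − y_j)². The minimum is 2, attained by the pair ((-5, 1), (-6, 0)).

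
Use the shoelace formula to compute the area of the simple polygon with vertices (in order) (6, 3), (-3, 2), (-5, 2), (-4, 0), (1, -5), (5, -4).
Area = 113/2

Shoelace formula: Area = (1/2) |Σ_i (x_i · y_{i+1} − x_{i+1} · y_i)| (indices mod n). Compute each cross term:
  (6)(2) − (-3)(3) = 21
  (-3)(2) − (-5)(2) = 4
  (-5)(0) − (-4)(2) = 8
  (-4)(-5) − (1)(0) = 20
  (1)(-4) − (5)(-5) = 21
  (5)(3) − (6)(-4) = 39
Sum = 113, so (signed) Area = 113/2 = 113/2, |Area| = 113/2.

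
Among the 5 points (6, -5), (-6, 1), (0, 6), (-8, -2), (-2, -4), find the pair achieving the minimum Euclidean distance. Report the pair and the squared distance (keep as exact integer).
Pair = ((-6, 1), (-8, -2)); squared distance = 13

Compute all C(5, 2) = 10 pairwise squared distances (x_i − x_j)² + (y_i − y_j)². The minimum is 13, attained by the pair ((-6, 1), (-8, -2)).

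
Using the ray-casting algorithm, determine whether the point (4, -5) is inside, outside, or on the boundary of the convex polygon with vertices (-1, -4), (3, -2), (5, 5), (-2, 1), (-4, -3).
The point (4, -5) lies strictly outside the polygon

Cast a horizontal ray to the right from the query point and count how many polygon edges it crosses (each edge strictly once or zero times, handled with the usual half-open convention). 
Parity of crossings → even ⇒ outside.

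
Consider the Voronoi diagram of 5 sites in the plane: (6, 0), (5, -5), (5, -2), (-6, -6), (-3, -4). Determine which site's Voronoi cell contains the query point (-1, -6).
Nearest site = (-3, -4)

The Voronoi cell of site s contains exactly those query points closer to s than to any other site. Compute squared distances from q = (-1, -6) to each site:
  (-3 − -1)² + (-4 − -6)² = 8
  (-6 − -1)² + (-6 − -6)² = 25
  (5 − -1)² + (-5 − -6)² = 37
  (5 − -1)² + (-2 − -6)² = 52
  (6 − -1)² + (0 − -6)² = 85
Minimum is attained by (-3, -4), so q lies in its Voronoi cell.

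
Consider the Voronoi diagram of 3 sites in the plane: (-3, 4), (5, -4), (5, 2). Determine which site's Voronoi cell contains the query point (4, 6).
Nearest site = (5, 2)

The Voronoi cell of site s contains exactly those query points closer to s than to any other site. Compute squared distances from q = (4, 6) to each site:
  (5 − 4)² + (2 − 6)² = 17
  (-3 − 4)² + (4 − 6)² = 53
  (5 − 4)² + (-4 − 6)² = 101
Minimum is attained by (5, 2), so q lies in its Voronoi cell.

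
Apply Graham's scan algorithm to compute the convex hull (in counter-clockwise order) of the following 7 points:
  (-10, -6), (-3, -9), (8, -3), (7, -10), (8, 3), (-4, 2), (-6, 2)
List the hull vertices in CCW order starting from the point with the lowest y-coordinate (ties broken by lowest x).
Hull (CCW) = [(7, -10), (8, -3), (8, 3), (-6, 2), (-10, -6), (-3, -9)]

Graham scan procedure:
  1. Find the pivot p₀ = point with lowest y (tie → lowest x): (7, -10).
  2. Sort the remaining points by polar angle around p₀.
  3. Walk through sorted points, maintaining a stack; pop the top while the last three entries make a non-left turn (cross product ≤ 0).
  4. Final stack is the convex hull in CCW order: (7, -10), (8, -3), (8, 3), (-6, 2), (-10, -6), (-3, -9).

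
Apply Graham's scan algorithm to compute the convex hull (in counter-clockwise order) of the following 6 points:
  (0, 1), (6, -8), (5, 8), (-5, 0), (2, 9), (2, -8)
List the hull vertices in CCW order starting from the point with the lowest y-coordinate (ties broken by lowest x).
Hull (CCW) = [(2, -8), (6, -8), (5, 8), (2, 9), (-5, 0)]

Graham scan procedure:
  1. Find the pivot p₀ = point with lowest y (tie → lowest x): (2, -8).
  2. Sort the remaining points by polar angle around p₀.
  3. Walk through sorted points, maintaining a stack; pop the top while the last three entries make a non-left turn (cross product ≤ 0).
  4. Final stack is the convex hull in CCW order: (2, -8), (6, -8), (5, 8), (2, 9), (-5, 0).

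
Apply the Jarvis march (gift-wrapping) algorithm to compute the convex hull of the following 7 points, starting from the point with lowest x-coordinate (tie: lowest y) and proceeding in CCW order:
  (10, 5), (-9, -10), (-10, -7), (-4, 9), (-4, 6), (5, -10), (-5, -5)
Hull (CCW) = [(-10, -7), (-9, -10), (5, -10), (10, 5), (-4, 9)]

Jarvis march: at each step, from the current hull vertex p, select the next vertex q as the point such that every other point lies strictly to the left of (or on) the directed line p → q. (Equivalently: for every other point r, the cross product (q − p) × (r − p) ≥ 0.)
Starting point (lowest x, tie lowest y): (-10, -7). Wrap until returning to start. Resulting hull: (-10, -7), (-9, -10), (5, -10), (10, 5), (-4, 9).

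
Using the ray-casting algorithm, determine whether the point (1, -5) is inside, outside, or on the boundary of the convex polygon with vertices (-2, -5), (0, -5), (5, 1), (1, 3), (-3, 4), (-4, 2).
The point (1, -5) lies strictly outside the polygon

Cast a horizontal ray to the right from the query point and count how many polygon edges it crosses (each edge strictly once or zero times, handled with the usual half-open convention). 
Parity of crossings → even ⇒ outside.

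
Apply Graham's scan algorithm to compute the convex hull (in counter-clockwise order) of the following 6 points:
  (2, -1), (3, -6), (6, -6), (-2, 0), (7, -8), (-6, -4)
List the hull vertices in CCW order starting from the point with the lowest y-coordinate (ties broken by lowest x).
Hull (CCW) = [(7, -8), (6, -6), (2, -1), (-2, 0), (-6, -4)]

Graham scan procedure:
  1. Find the pivot p₀ = point with lowest y (tie → lowest x): (7, -8).
  2. Sort the remaining points by polar angle around p₀.
  3. Walk through sorted points, maintaining a stack; pop the top while the last three entries make a non-left turn (cross product ≤ 0).
  4. Final stack is the convex hull in CCW order: (7, -8), (6, -6), (2, -1), (-2, 0), (-6, -4).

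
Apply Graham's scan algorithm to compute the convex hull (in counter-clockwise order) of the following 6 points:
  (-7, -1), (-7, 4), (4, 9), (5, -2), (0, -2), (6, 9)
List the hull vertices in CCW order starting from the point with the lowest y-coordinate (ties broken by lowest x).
Hull (CCW) = [(0, -2), (5, -2), (6, 9), (4, 9), (-7, 4), (-7, -1)]

Graham scan procedure:
  1. Find the pivot p₀ = point with lowest y (tie → lowest x): (0, -2).
  2. Sort the remaining points by polar angle around p₀.
  3. Walk through sorted points, maintaining a stack; pop the top while the last three entries make a non-left turn (cross product ≤ 0).
  4. Final stack is the convex hull in CCW order: (0, -2), (5, -2), (6, 9), (4, 9), (-7, 4), (-7, -1).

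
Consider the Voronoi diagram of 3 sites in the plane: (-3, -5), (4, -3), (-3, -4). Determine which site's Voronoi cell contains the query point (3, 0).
Nearest site = (4, -3)

The Voronoi cell of site s contains exactly those query points closer to s than to any other site. Compute squared distances from q = (3, 0) to each site:
  (4 − 3)² + (-3 − 0)² = 10
  (-3 − 3)² + (-4 − 0)² = 52
  (-3 − 3)² + (-5 − 0)² = 61
Minimum is attained by (4, -3), so q lies in its Voronoi cell.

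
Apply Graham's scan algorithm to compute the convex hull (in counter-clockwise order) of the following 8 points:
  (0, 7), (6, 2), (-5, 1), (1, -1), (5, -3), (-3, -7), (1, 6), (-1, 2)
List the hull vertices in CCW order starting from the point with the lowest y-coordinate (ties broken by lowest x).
Hull (CCW) = [(-3, -7), (5, -3), (6, 2), (0, 7), (-5, 1)]

Graham scan procedure:
  1. Find the pivot p₀ = point with lowest y (tie → lowest x): (-3, -7).
  2. Sort the remaining points by polar angle around p₀.
  3. Walk through sorted points, maintaining a stack; pop the top while the last three entries make a non-left turn (cross product ≤ 0).
  4. Final stack is the convex hull in CCW order: (-3, -7), (5, -3), (6, 2), (0, 7), (-5, 1).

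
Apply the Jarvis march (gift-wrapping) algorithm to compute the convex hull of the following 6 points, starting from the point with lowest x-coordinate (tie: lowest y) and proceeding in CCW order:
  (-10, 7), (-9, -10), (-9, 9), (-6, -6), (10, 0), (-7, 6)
Hull (CCW) = [(-10, 7), (-9, -10), (10, 0), (-9, 9)]

Jarvis march: at each step, from the current hull vertex p, select the next vertex q as the point such that every other point lies strictly to the left of (or on) the directed line p → q. (Equivalently: for every other point r, the cross product (q − p) × (r − p) ≥ 0.)
Starting point (lowest x, tie lowest y): (-10, 7). Wrap until returning to start. Resulting hull: (-10, 7), (-9, -10), (10, 0), (-9, 9).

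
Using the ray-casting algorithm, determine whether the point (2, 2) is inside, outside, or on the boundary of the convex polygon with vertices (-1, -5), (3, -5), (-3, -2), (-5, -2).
The point (2, 2) lies strictly outside the polygon

Cast a horizontal ray to the right from the query point and count how many polygon edges it crosses (each edge strictly once or zero times, handled with the usual half-open convention). 
Parity of crossings → even ⇒ outside.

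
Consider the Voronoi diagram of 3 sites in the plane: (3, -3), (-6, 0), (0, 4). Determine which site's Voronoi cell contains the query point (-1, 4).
Nearest site = (0, 4)

The Voronoi cell of site s contains exactly those query points closer to s than to any other site. Compute squared distances from q = (-1, 4) to each site:
  (0 − -1)² + (4 − 4)² = 1
  (-6 − -1)² + (0 − 4)² = 41
  (3 − -1)² + (-3 − 4)² = 65
Minimum is attained by (0, 4), so q lies in its Voronoi cell.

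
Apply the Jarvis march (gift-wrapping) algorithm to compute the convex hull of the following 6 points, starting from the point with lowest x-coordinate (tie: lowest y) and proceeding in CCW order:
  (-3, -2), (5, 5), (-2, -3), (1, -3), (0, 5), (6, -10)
Hull (CCW) = [(-3, -2), (-2, -3), (6, -10), (5, 5), (0, 5)]

Jarvis march: at each step, from the current hull vertex p, select the next vertex q as the point such that every other point lies strictly to the left of (or on) the directed line p → q. (Equivalently: for every other point r, the cross product (q − p) × (r − p) ≥ 0.)
Starting point (lowest x, tie lowest y): (-3, -2). Wrap until returning to start. Resulting hull: (-3, -2), (-2, -3), (6, -10), (5, 5), (0, 5).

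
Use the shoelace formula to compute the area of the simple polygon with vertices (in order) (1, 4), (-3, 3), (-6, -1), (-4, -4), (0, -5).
Area = 81/2

Shoelace formula: Area = (1/2) |Σ_i (x_i · y_{i+1} − x_{i+1} · y_i)| (indices mod n). Compute each cross term:
  (1)(3) − (-3)(4) = 15
  (-3)(-1) − (-6)(3) = 21
  (-6)(-4) − (-4)(-1) = 20
  (-4)(-5) − (0)(-4) = 20
  (0)(4) − (1)(-5) = 5
Sum = 81, so (signed) Area = 81/2 = 81/2, |Area| = 81/2.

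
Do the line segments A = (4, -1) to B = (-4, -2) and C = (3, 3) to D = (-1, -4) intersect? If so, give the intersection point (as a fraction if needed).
Yes; intersection at (6/13, -75/52) (t = 23/52 on AB, s = 33/52 on CD)

Parametrize AB as A + t(B − A) = (4 + -8 t, -1 + -1 t) and CD as C + s(D − C) = (3 + -4 s, 3 + -7 s). Solve the linear system for (t, s). Determinant = -52 ≠ 0, so a unique intersection of the containing lines exists. Solution: t = 23/52, s = 33/52 — both in [0, 1], so the segments cross. Intersection point: (6/13, -75/52).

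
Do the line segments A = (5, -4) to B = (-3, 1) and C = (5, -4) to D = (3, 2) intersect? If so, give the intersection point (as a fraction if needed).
Yes; intersection at (5, -4) (t = 0 on AB, s = 0 on CD)

Parametrize AB as A + t(B − A) = (5 + -8 t, -4 + 5 t) and CD as C + s(D − C) = (5 + -2 s, -4 + 6 s). Solve the linear system for (t, s). Determinant = 38 ≠ 0, so a unique intersection of the containing lines exists. Solution: t = 0, s = 0 — both in [0, 1], so the segments cross. Intersection point: (5, -4).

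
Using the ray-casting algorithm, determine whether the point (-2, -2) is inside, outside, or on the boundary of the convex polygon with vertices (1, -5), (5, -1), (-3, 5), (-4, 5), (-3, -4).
The point (-2, -2) lies strictly inside the polygon

Cast a horizontal ray to the right from the query point and count how many polygon edges it crosses (each edge strictly once or zero times, handled with the usual half-open convention). 
Parity of crossings → odd ⇒ inside.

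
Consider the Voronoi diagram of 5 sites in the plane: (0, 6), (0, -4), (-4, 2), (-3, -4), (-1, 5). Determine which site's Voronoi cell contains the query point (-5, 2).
Nearest site = (-4, 2)

The Voronoi cell of site s contains exactly those query points closer to s than to any other site. Compute squared distances from q = (-5, 2) to each site:
  (-4 − -5)² + (2 − 2)² = 1
  (-1 − -5)² + (5 − 2)² = 25
  (-3 − -5)² + (-4 − 2)² = 40
  (0 − -5)² + (6 − 2)² = 41
  (0 − -5)² + (-4 − 2)² = 61
Minimum is attained by (-4, 2), so q lies in its Voronoi cell.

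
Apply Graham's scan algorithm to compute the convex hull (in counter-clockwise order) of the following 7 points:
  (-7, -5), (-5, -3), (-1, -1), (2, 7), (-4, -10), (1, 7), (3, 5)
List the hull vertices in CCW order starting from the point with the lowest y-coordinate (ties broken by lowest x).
Hull (CCW) = [(-4, -10), (3, 5), (2, 7), (1, 7), (-7, -5)]

Graham scan procedure:
  1. Find the pivot p₀ = point with lowest y (tie → lowest x): (-4, -10).
  2. Sort the remaining points by polar angle around p₀.
  3. Walk through sorted points, maintaining a stack; pop the top while the last three entries make a non-left turn (cross product ≤ 0).
  4. Final stack is the convex hull in CCW order: (-4, -10), (3, 5), (2, 7), (1, 7), (-7, -5).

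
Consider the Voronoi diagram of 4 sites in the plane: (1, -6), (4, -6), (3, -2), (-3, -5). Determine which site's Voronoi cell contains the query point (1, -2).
Nearest site = (3, -2)

The Voronoi cell of site s contains exactly those query points closer to s than to any other site. Compute squared distances from q = (1, -2) to each site:
  (3 − 1)² + (-2 − -2)² = 4
  (1 − 1)² + (-6 − -2)² = 16
  (-3 − 1)² + (-5 − -2)² = 25
  (4 − 1)² + (-6 − -2)² = 25
Minimum is attained by (3, -2), so q lies in its Voronoi cell.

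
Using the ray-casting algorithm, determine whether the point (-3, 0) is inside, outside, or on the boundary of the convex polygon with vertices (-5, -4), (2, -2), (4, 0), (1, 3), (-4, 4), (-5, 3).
The point (-3, 0) lies strictly inside the polygon

Cast a horizontal ray to the right from the query point and count how many polygon edges it crosses (each edge strictly once or zero times, handled with the usual half-open convention). 
Parity of crossings → odd ⇒ inside.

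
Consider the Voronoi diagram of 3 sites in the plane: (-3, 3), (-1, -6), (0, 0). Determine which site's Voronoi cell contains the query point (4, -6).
Nearest site = (-1, -6)

The Voronoi cell of site s contains exactly those query points closer to s than to any other site. Compute squared distances from q = (4, -6) to each site:
  (-1 − 4)² + (-6 − -6)² = 25
  (0 − 4)² + (0 − -6)² = 52
  (-3 − 4)² + (3 − -6)² = 130
Minimum is attained by (-1, -6), so q lies in its Voronoi cell.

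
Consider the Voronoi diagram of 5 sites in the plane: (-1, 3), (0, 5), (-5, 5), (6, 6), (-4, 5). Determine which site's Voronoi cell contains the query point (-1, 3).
Nearest site = (-1, 3)

The Voronoi cell of site s contains exactly those query points closer to s than to any other site. Compute squared distances from q = (-1, 3) to each site:
  (-1 − -1)² + (3 − 3)² = 0
  (0 − -1)² + (5 − 3)² = 5
  (-4 − -1)² + (5 − 3)² = 13
  (-5 − -1)² + (5 − 3)² = 20
  (6 − -1)² + (6 − 3)² = 58
Minimum is attained by (-1, 3), so q lies in its Voronoi cell.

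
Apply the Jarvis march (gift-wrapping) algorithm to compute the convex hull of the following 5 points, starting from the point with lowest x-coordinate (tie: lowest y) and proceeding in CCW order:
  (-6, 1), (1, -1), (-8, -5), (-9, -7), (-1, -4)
Hull (CCW) = [(-9, -7), (-1, -4), (1, -1), (-6, 1)]

Jarvis march: at each step, from the current hull vertex p, select the next vertex q as the point such that every other point lies strictly to the left of (or on) the directed line p → q. (Equivalently: for every other point r, the cross product (q − p) × (r − p) ≥ 0.)
Starting point (lowest x, tie lowest y): (-9, -7). Wrap until returning to start. Resulting hull: (-9, -7), (-1, -4), (1, -1), (-6, 1).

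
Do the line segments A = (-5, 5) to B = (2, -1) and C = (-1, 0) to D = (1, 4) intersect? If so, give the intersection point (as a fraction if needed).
Yes; intersection at (-9/20, 11/10) (t = 13/20 on AB, s = 11/40 on CD)

Parametrize AB as A + t(B − A) = (-5 + 7 t, 5 + -6 t) and CD as C + s(D − C) = (-1 + 2 s, 0 + 4 s). Solve the linear system for (t, s). Determinant = -40 ≠ 0, so a unique intersection of the containing lines exists. Solution: t = 13/20, s = 11/40 — both in [0, 1], so the segments cross. Intersection point: (-9/20, 11/10).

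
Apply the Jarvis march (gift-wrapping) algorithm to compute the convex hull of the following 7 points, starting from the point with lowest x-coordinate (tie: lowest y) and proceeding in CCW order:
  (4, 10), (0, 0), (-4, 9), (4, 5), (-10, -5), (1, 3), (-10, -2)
Hull (CCW) = [(-10, -5), (0, 0), (4, 5), (4, 10), (-4, 9), (-10, -2)]

Jarvis march: at each step, from the current hull vertex p, select the next vertex q as the point such that every other point lies strictly to the left of (or on) the directed line p → q. (Equivalently: for every other point r, the cross product (q − p) × (r − p) ≥ 0.)
Starting point (lowest x, tie lowest y): (-10, -5). Wrap until returning to start. Resulting hull: (-10, -5), (0, 0), (4, 5), (4, 10), (-4, 9), (-10, -2).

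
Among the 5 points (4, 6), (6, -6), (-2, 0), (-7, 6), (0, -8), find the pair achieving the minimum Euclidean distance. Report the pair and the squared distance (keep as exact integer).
Pair = ((6, -6), (0, -8)); squared distance = 40

Compute all C(5, 2) = 10 pairwise squared distances (x_i − x_j)² + (y_i − y_j)². The minimum is 40, attained by the pair ((6, -6), (0, -8)).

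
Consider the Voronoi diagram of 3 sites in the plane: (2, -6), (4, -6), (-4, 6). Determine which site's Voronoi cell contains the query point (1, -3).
Nearest site = (2, -6)

The Voronoi cell of site s contains exactly those query points closer to s than to any other site. Compute squared distances from q = (1, -3) to each site:
  (2 − 1)² + (-6 − -3)² = 10
  (4 − 1)² + (-6 − -3)² = 18
  (-4 − 1)² + (6 − -3)² = 106
Minimum is attained by (2, -6), so q lies in its Voronoi cell.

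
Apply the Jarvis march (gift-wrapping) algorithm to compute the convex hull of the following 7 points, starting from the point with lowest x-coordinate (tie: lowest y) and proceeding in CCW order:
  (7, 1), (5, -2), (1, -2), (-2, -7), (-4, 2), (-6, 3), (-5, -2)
Hull (CCW) = [(-6, 3), (-5, -2), (-2, -7), (5, -2), (7, 1)]

Jarvis march: at each step, from the current hull vertex p, select the next vertex q as the point such that every other point lies strictly to the left of (or on) the directed line p → q. (Equivalently: for every other point r, the cross product (q − p) × (r − p) ≥ 0.)
Starting point (lowest x, tie lowest y): (-6, 3). Wrap until returning to start. Resulting hull: (-6, 3), (-5, -2), (-2, -7), (5, -2), (7, 1).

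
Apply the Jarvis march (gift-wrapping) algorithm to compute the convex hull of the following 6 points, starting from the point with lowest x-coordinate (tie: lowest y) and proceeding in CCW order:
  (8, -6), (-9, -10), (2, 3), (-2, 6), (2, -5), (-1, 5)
Hull (CCW) = [(-9, -10), (8, -6), (2, 3), (-2, 6)]

Jarvis march: at each step, from the current hull vertex p, select the next vertex q as the point such that every other point lies strictly to the left of (or on) the directed line p → q. (Equivalently: for every other point r, the cross product (q − p) × (r − p) ≥ 0.)
Starting point (lowest x, tie lowest y): (-9, -10). Wrap until returning to start. Resulting hull: (-9, -10), (8, -6), (2, 3), (-2, 6).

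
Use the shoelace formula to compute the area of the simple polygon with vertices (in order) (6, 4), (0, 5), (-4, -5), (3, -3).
Area = 107/2

Shoelace formula: Area = (1/2) |Σ_i (x_i · y_{i+1} − x_{i+1} · y_i)| (indices mod n). Compute each cross term:
  (6)(5) − (0)(4) = 30
  (0)(-5) − (-4)(5) = 20
  (-4)(-3) − (3)(-5) = 27
  (3)(4) − (6)(-3) = 30
Sum = 107, so (signed) Area = 107/2 = 107/2, |Area| = 107/2.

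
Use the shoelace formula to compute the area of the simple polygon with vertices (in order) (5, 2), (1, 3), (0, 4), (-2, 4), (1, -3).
Area = 22

Shoelace formula: Area = (1/2) |Σ_i (x_i · y_{i+1} − x_{i+1} · y_i)| (indices mod n). Compute each cross term:
  (5)(3) − (1)(2) = 13
  (1)(4) − (0)(3) = 4
  (0)(4) − (-2)(4) = 8
  (-2)(-3) − (1)(4) = 2
  (1)(2) − (5)(-3) = 17
Sum = 44, so (signed) Area = 44/2 = 22, |Area| = 22.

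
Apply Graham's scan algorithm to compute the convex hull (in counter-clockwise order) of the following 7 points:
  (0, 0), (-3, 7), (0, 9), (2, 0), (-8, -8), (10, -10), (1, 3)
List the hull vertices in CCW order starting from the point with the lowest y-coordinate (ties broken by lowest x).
Hull (CCW) = [(10, -10), (0, 9), (-3, 7), (-8, -8)]

Graham scan procedure:
  1. Find the pivot p₀ = point with lowest y (tie → lowest x): (10, -10).
  2. Sort the remaining points by polar angle around p₀.
  3. Walk through sorted points, maintaining a stack; pop the top while the last three entries make a non-left turn (cross product ≤ 0).
  4. Final stack is the convex hull in CCW order: (10, -10), (0, 9), (-3, 7), (-8, -8).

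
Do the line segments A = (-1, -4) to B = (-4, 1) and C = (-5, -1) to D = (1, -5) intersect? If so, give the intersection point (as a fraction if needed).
Yes; intersection at (-4/3, -31/9) (t = 1/9 on AB, s = 11/18 on CD)

Parametrize AB as A + t(B − A) = (-1 + -3 t, -4 + 5 t) and CD as C + s(D − C) = (-5 + 6 s, -1 + -4 s). Solve the linear system for (t, s). Determinant = 18 ≠ 0, so a unique intersection of the containing lines exists. Solution: t = 1/9, s = 11/18 — both in [0, 1], so the segments cross. Intersection point: (-4/3, -31/9).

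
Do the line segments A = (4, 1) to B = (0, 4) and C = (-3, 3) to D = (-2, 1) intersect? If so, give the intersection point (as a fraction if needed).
No (intersection of containing lines falls outside at least one segment)

Parametrize and solve: t = 12/5, s = -13/5. At least one of these is outside [0, 1], so the segments do not intersect.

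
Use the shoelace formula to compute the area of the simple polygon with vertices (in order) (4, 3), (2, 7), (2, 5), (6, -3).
Area = 6

Shoelace formula: Area = (1/2) |Σ_i (x_i · y_{i+1} − x_{i+1} · y_i)| (indices mod n). Compute each cross term:
  (4)(7) − (2)(3) = 22
  (2)(5) − (2)(7) = -4
  (2)(-3) − (6)(5) = -36
  (6)(3) − (4)(-3) = 30
Sum = 12, so (signed) Area = 12/2 = 6, |Area| = 6.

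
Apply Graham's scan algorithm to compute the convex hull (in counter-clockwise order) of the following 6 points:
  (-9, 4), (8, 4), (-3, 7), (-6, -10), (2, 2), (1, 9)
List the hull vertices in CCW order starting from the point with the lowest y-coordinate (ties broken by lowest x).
Hull (CCW) = [(-6, -10), (8, 4), (1, 9), (-9, 4)]

Graham scan procedure:
  1. Find the pivot p₀ = point with lowest y (tie → lowest x): (-6, -10).
  2. Sort the remaining points by polar angle around p₀.
  3. Walk through sorted points, maintaining a stack; pop the top while the last three entries make a non-left turn (cross product ≤ 0).
  4. Final stack is the convex hull in CCW order: (-6, -10), (8, 4), (1, 9), (-9, 4).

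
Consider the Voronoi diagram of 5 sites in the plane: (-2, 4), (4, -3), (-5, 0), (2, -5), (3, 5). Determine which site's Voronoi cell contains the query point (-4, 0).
Nearest site = (-5, 0)

The Voronoi cell of site s contains exactly those query points closer to s than to any other site. Compute squared distances from q = (-4, 0) to each site:
  (-5 − -4)² + (0 − 0)² = 1
  (-2 − -4)² + (4 − 0)² = 20
  (2 − -4)² + (-5 − 0)² = 61
  (4 − -4)² + (-3 − 0)² = 73
  (3 − -4)² + (5 − 0)² = 74
Minimum is attained by (-5, 0), so q lies in its Voronoi cell.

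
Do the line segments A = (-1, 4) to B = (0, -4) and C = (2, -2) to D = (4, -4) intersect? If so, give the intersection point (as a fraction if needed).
No (intersection of containing lines falls outside at least one segment)

Parametrize and solve: t = 3/7, s = -9/7. At least one of these is outside [0, 1], so the segments do not intersect.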